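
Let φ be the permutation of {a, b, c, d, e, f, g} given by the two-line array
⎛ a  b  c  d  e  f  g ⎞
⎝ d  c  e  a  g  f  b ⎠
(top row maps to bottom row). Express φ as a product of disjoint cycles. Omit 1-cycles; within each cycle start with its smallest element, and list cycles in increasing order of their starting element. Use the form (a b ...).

Start at a and follow images: a → d → a, giving the cycle (a d).
Continuing from each remaining unvisited element yields (a d)(b c e g).

(a d)(b c e g)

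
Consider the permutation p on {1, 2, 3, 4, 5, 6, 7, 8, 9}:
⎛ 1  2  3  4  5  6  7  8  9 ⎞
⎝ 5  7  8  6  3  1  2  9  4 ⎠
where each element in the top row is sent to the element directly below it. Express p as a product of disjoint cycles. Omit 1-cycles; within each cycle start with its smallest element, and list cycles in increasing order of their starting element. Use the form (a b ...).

Iterating p from 1 gives 1 → 5 → 3 → 8 → 9 → 4 → 6 → 1; that is the 7-cycle (1 5 3 8 9 4 6).
Repeating from the next unused element and collecting all non-trivial cycles gives (1 5 3 8 9 4 6)(2 7).

(1 5 3 8 9 4 6)(2 7)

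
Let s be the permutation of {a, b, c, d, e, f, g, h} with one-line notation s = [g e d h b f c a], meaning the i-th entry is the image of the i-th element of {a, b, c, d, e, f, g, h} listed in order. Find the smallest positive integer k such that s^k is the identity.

Decomposing into disjoint cycles gives cycle lengths 5, 2, 1.
The order is lcm(5, 2) = 10.

10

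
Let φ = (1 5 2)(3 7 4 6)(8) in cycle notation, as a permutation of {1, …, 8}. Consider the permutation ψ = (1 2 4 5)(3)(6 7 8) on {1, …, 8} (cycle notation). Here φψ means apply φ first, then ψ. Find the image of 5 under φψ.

(φψ)(5) = ψ(φ(5)). φ(5) = 2, then ψ(2) = 4. So (φψ)(5) = 4.

4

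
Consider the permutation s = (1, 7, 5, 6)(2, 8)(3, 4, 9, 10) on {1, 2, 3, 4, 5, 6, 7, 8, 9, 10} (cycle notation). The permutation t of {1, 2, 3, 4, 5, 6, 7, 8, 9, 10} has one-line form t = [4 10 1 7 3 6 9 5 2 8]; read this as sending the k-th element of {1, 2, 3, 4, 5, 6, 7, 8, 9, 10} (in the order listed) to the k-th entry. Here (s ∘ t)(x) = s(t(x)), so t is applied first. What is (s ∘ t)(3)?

(s ∘ t)(3) = s(t(3)). t(3) = 1, then s(1) = 7. So (s ∘ t)(3) = 7.

7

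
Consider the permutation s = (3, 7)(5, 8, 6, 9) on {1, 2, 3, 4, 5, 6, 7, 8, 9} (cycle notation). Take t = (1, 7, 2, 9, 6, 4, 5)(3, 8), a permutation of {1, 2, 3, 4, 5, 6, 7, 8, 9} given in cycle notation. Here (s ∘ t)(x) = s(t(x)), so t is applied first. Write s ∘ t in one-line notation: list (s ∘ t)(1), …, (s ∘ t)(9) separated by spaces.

(s ∘ t)(x) = s(t(x)). Computing each image: s(t(1)) = s(7) = 3, s(t(2)) = s(9) = 5, s(t(3)) = s(8) = 6, s(t(4)) = s(5) = 8, s(t(5)) = s(1) = 1, s(t(6)) = s(4) = 4, s(t(7)) = s(2) = 2, s(t(8)) = s(3) = 7, s(t(9)) = s(6) = 9.
Hence s ∘ t = [3 5 6 8 1 4 2 7 9].

3 5 6 8 1 4 2 7 9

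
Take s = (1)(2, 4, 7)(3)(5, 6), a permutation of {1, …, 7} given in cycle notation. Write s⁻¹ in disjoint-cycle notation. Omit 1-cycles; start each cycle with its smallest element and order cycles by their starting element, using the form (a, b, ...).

(2, 7, 4)(5, 6)

Inverting a permutation written in cycle notation just reverses the order within every cycle.
After reversing and putting each cycle's least element first, s⁻¹ = (2, 7, 4)(5, 6).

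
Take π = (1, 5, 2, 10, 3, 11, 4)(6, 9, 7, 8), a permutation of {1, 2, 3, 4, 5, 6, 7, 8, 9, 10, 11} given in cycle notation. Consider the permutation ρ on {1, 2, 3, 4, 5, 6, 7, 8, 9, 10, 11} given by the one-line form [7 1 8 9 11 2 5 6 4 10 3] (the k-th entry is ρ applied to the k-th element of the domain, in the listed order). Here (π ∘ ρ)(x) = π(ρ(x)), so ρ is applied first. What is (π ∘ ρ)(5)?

4

ρ(5) = 11, then π(11) = 4; composing gives (π ∘ ρ)(5) = 4.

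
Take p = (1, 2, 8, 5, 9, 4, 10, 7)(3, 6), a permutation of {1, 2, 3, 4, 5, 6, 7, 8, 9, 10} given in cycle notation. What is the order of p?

The cycle type of p is (8, 2).
The order is lcm(8, 2) = 8.

8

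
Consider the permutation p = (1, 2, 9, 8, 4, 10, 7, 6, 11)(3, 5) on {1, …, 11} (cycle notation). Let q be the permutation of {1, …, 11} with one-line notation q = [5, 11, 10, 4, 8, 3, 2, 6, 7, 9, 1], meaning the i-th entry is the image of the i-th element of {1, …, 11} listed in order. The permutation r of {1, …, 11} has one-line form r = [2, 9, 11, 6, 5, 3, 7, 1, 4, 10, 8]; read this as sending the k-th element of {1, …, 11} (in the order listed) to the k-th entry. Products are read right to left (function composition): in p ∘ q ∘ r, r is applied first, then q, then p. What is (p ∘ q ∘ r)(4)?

Apply the permutations in order: r(4) = 6, then q(6) = 3, then p(3) = 5. So (p ∘ q ∘ r)(4) = 5.

5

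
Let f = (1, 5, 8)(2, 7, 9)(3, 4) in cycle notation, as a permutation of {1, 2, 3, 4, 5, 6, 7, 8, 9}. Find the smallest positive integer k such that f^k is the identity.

The disjoint cycles have lengths 3, 3, 2, 1.
Since disjoint cycles commute, ord(f) = lcm(3, 3, 2) = 6.

6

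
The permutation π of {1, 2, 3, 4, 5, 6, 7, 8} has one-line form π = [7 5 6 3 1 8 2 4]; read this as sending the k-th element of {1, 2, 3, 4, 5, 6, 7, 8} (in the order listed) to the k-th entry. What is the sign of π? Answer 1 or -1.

In disjoint-cycle form the cycle lengths are 4, 4.
A cycle of length ℓ contributes ℓ−1 transpositions, so π is a product of 3 + 3 = 6 transpositions — even.

1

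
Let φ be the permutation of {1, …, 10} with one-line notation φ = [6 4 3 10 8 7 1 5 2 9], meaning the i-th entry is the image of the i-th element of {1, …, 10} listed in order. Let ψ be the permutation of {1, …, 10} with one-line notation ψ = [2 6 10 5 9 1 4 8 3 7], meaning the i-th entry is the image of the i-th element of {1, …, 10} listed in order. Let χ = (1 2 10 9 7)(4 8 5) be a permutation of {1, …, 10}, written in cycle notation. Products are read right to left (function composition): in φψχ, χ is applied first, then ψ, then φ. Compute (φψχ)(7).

4

(φψχ)(7) = φ(ψ(χ(7))). χ(7) = 1, then ψ(1) = 2, then φ(2) = 4, so the result is 4.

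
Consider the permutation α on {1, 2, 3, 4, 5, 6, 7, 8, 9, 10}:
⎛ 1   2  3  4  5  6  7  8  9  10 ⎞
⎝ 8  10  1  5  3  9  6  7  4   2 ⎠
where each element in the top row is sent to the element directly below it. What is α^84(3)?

6

Tracing 3 → 1 → … returns to 3 after 8 steps, so 3 lies in an 8-cycle (1 8 7 6 9 4 5 3).
On an 8-cycle, α^8 is the identity, so α^84 = α^4 there (84 ≡ 4 mod 8).
Advancing 4 steps from 3: 3 → 1 → 8 → 7 → 6.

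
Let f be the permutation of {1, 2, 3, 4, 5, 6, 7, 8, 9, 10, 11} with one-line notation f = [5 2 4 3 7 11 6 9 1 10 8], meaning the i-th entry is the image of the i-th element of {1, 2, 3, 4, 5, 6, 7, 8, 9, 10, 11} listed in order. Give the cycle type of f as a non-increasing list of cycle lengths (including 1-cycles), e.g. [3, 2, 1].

The disjoint cycles are (1 5 7 6 11 8 9)(2)(3 4)(10), with lengths 7, 2, 1, 1 in non-increasing order.

[7, 2, 1, 1]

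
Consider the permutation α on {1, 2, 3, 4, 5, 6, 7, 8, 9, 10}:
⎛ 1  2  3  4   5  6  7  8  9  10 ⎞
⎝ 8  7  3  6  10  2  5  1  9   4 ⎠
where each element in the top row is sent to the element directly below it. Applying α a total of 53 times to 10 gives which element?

Tracing 10 → 4 → … returns to 10 after 6 steps, so 10 lies in a 6-cycle (2, 7, 5, 10, 4, 6).
On a 6-cycle, α^6 is the identity, so α^53 = α^5 there (53 ≡ 5 mod 6).
Stepping 5 places around the cycle: 10 → 4 → 6 → 2 → 7 → 5.

5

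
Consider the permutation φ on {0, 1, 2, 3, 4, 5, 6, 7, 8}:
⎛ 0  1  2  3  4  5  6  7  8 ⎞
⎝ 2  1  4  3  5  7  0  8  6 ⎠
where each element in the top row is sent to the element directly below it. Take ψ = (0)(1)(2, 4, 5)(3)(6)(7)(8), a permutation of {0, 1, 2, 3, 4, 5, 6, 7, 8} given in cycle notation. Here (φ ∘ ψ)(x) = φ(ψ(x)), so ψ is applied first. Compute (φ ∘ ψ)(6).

0

First apply ψ: ψ(6) = 6, then φ(6) = 0. Thus (φ ∘ ψ)(6) = 0.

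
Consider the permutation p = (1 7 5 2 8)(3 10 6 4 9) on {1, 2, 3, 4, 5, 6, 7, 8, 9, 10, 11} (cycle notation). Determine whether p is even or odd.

even

The cycle lengths are 5, 5, 1.
A cycle is odd iff its length is even; p has 0 even-length cycles, so sgn(p) = (−1)^0 and p is even.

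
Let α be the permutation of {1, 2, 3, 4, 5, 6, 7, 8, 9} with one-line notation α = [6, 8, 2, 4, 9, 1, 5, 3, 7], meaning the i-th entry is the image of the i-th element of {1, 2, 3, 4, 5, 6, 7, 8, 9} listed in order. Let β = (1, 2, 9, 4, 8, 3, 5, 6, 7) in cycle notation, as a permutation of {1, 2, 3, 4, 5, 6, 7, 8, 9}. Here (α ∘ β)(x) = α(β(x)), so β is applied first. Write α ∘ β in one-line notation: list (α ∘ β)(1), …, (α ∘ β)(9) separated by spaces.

8 7 9 3 1 5 6 2 4

Chase each element through β then α: 1 → 2 → 8; 2 → 9 → 7; 3 → 5 → 9; 4 → 8 → 3; 5 → 6 → 1; 6 → 7 → 5; 7 → 1 → 6; 8 → 3 → 2; 9 → 4 → 4.
Collecting the images, α ∘ β = [8 7 9 3 1 5 6 2 4].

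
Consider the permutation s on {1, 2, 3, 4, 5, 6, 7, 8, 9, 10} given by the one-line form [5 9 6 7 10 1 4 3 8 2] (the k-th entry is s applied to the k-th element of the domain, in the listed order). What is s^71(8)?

9

Tracing 8 → 3 → … returns to 8 after 8 steps, so 8 lies in an 8-cycle (1 5 10 2 9 8 3 6).
Powers repeat with period 8 on this cycle, and 71 mod 8 = 7, so s^71(8) = s^7(8).
Stepping 7 places around the cycle: 8 → 3 → 6 → 1 → 5 → 10 → 2 → 9.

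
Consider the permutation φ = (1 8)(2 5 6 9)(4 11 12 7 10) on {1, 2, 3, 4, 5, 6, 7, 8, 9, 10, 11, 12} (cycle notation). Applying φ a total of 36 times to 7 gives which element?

7 lies in the 5-cycle (4 11 12 7 10).
Powers repeat with period 5 on this cycle, and 36 mod 5 = 1, so φ^36(7) = φ^1(7).
Advancing 1 step from 7: 7 → 10.

10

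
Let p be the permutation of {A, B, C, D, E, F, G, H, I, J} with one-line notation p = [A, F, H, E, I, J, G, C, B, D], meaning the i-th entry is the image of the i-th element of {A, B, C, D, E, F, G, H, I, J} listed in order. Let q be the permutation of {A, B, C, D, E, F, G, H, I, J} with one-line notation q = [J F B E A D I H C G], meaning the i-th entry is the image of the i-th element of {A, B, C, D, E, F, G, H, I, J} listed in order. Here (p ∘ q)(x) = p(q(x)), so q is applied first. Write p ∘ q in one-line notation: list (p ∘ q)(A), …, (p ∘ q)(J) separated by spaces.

D J F I A E B C H G

(p ∘ q)(x) = p(q(x)). Computing each image: p(q(A)) = p(J) = D, p(q(B)) = p(F) = J, p(q(C)) = p(B) = F, p(q(D)) = p(E) = I, p(q(E)) = p(A) = A, p(q(F)) = p(D) = E, p(q(G)) = p(I) = B, p(q(H)) = p(H) = C, p(q(I)) = p(C) = H, p(q(J)) = p(G) = G.
Hence p ∘ q = [D J F I A E B C H G].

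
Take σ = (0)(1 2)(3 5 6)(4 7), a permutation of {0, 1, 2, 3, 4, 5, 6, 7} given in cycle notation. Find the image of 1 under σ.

2

1 appears in (1 2); the next entry (wrapping around) is 2.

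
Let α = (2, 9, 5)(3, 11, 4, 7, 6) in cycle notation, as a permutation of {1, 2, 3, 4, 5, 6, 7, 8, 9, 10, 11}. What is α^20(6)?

6 lies in the 5-cycle (3, 11, 4, 7, 6).
Since the cycle has length 5, α^20 acts on it the same as α^0 (20 mod 5 = 0).
So α^20(6) = 6.

6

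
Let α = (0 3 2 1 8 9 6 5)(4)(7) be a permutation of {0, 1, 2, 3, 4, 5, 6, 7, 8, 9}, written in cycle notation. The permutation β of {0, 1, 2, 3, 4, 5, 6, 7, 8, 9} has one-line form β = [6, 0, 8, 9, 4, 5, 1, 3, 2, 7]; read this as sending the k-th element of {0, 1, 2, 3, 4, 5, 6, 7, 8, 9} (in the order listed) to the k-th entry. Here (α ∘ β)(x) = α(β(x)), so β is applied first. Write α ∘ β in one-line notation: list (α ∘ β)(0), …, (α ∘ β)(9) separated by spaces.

5 3 9 6 4 0 8 2 1 7

(α ∘ β)(x) = α(β(x)). Computing each image: α(β(0)) = α(6) = 5, α(β(1)) = α(0) = 3, α(β(2)) = α(8) = 9, α(β(3)) = α(9) = 6, α(β(4)) = α(4) = 4, α(β(5)) = α(5) = 0, α(β(6)) = α(1) = 8, α(β(7)) = α(3) = 2, α(β(8)) = α(2) = 1, α(β(9)) = α(7) = 7.
Hence α ∘ β = [5 3 9 6 4 0 8 2 1 7].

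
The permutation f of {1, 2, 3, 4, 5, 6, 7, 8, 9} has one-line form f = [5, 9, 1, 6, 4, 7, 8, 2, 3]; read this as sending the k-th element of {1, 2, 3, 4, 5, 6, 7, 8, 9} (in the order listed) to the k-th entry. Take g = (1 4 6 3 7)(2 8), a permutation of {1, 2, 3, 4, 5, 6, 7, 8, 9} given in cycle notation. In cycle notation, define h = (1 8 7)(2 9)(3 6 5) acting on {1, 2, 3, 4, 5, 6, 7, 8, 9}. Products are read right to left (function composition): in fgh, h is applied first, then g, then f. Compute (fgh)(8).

Chase 8: h(8) = 7; g(7) = 1; f(1) = 5. Hence (fgh)(8) = 5.

5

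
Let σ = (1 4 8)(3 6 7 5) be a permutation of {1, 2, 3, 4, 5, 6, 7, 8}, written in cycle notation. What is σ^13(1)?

1 lies in the 3-cycle (1 4 8).
Powers repeat with period 3 on this cycle, and 13 mod 3 = 1, so σ^13(1) = σ^1(1).
Advancing 1 step from 1: 1 → 4.

4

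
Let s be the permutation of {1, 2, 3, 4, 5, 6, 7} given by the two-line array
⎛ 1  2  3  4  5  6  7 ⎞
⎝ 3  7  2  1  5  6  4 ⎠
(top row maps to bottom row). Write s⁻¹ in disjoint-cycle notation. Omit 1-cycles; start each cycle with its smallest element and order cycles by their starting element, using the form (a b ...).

The cycle decomposition of s is (1 3 2 7 4).
The inverse reverses every cycle; in canonical form, s⁻¹ = (1 4 7 2 3).

(1 4 7 2 3)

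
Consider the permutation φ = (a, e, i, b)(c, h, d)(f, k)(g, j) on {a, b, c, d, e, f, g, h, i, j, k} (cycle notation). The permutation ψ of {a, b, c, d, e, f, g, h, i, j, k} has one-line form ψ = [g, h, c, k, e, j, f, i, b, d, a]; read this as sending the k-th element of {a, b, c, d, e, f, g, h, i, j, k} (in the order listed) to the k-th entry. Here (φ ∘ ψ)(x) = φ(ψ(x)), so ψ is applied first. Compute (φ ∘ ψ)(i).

a

First apply ψ: ψ(i) = b, then φ(b) = a. Thus (φ ∘ ψ)(i) = a.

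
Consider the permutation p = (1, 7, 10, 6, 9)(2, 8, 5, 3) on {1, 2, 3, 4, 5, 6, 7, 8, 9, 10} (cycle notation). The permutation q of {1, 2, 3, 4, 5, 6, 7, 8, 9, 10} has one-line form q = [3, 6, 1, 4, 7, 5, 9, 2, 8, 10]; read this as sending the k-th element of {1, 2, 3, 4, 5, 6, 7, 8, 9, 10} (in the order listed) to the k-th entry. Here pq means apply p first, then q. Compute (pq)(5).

1

p(5) = 3, then q(3) = 1; composing gives (pq)(5) = 1.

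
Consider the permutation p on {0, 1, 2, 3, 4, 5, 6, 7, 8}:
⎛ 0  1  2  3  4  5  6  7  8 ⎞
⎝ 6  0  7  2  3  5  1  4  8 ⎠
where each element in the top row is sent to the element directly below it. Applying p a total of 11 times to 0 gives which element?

Tracing 0 → 6 → … returns to 0 after 3 steps, so 0 lies in a 3-cycle (0 6 1).
On a 3-cycle, p^3 is the identity, so p^11 = p^2 there (11 ≡ 2 mod 3).
Stepping 2 places around the cycle: 0 → 6 → 1.

1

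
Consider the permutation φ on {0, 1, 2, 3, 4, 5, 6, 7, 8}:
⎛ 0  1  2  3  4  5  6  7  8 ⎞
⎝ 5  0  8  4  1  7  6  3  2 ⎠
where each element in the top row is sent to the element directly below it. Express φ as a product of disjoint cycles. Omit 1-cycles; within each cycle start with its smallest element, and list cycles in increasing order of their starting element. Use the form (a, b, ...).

(0, 5, 7, 3, 4, 1)(2, 8)

Iterating φ from 0 gives 0 → 5 → 7 → 3 → 4 → 1 → 0; that is the 6-cycle (0, 5, 7, 3, 4, 1).
Repeating from the next unused element and collecting all non-trivial cycles gives (0, 5, 7, 3, 4, 1)(2, 8).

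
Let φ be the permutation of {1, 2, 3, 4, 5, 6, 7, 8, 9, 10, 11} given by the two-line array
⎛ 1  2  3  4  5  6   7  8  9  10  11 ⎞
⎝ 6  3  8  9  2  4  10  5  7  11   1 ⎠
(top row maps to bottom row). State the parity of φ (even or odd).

In disjoint-cycle form the cycle lengths are 7, 4.
A cycle is odd iff its length is even; φ has 1 even-length cycle, so sgn(φ) = (−1)^1 and φ is odd.

odd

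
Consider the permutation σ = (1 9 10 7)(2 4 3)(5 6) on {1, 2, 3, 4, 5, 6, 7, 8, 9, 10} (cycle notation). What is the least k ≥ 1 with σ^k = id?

12

The cycle type of σ is (4, 3, 2, 1).
Since disjoint cycles commute, ord(σ) = lcm(4, 3, 2) = 12.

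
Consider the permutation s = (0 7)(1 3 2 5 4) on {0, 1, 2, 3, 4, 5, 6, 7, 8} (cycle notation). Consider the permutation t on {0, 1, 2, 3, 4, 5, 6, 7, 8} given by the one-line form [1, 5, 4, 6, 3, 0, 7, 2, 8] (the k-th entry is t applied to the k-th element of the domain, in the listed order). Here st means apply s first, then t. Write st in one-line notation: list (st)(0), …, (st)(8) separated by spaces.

2 6 0 4 5 3 7 1 8

(st)(x) = t(s(x)). Computing each image: t(s(0)) = t(7) = 2, t(s(1)) = t(3) = 6, t(s(2)) = t(5) = 0, t(s(3)) = t(2) = 4, t(s(4)) = t(1) = 5, t(s(5)) = t(4) = 3, t(s(6)) = t(6) = 7, t(s(7)) = t(0) = 1, t(s(8)) = t(8) = 8.
Hence st = [2 6 0 4 5 3 7 1 8].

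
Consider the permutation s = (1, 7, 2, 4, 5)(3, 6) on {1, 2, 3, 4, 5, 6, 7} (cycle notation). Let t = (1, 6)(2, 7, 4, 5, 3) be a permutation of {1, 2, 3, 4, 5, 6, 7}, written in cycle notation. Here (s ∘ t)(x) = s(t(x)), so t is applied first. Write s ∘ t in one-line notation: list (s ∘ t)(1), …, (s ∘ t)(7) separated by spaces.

Chase each element through t then s: 1 → 6 → 3; 2 → 7 → 2; 3 → 2 → 4; 4 → 5 → 1; 5 → 3 → 6; 6 → 1 → 7; 7 → 4 → 5.
So s ∘ t in one-line form is 3 2 4 1 6 7 5.

3 2 4 1 6 7 5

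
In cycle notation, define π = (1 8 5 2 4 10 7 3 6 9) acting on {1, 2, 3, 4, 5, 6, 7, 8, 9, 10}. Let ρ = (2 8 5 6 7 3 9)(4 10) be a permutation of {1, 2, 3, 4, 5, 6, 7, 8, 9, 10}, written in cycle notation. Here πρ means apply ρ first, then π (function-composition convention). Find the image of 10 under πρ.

First apply ρ: ρ(10) = 4, then π(4) = 10. Thus (πρ)(10) = 10.

10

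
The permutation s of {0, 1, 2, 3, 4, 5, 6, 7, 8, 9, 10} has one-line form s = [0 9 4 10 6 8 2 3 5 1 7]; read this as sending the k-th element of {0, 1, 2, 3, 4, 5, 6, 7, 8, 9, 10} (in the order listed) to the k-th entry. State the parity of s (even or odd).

even

In disjoint-cycle form the cycle lengths are 3, 3, 2, 2, 1.
A cycle of length ℓ contributes ℓ−1 transpositions, so s is a product of 2 + 2 + 1 + 1 = 6 transpositions — even.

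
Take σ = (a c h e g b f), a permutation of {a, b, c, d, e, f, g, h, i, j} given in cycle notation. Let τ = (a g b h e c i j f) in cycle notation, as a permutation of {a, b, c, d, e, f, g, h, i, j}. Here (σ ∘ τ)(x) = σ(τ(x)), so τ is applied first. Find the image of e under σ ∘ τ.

τ(e) = c, then σ(c) = h; composing gives (σ ∘ τ)(e) = h.

h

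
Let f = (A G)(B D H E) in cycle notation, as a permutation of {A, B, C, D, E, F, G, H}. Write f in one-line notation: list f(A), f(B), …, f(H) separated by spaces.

Each element maps to the next entry in its cycle (wrapping to the front): A→G, B→D, C→C, D→H, E→B, F→F, G→A, H→E.
Listing these in domain order gives G D C H B F A E.

G D C H B F A E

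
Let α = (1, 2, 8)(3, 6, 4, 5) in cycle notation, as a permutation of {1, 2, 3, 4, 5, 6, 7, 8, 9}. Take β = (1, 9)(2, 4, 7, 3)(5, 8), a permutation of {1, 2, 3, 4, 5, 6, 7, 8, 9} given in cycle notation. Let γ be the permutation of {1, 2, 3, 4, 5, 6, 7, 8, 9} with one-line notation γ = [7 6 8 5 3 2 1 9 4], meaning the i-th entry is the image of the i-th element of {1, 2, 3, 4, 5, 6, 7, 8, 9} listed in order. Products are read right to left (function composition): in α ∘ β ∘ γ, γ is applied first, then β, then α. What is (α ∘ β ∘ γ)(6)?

Apply the permutations in order: γ(6) = 2, then β(2) = 4, then α(4) = 5. So (α ∘ β ∘ γ)(6) = 5.

5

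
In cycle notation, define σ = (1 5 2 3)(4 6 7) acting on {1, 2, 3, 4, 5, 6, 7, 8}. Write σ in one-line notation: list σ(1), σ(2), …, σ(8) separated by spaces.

5 3 1 6 2 7 4 8

Each element maps to the next entry in its cycle (wrapping to the front): 1↦5, 2↦3, 3↦1, 4↦6, 5↦2, 6↦7, 7↦4, 8↦8.
So the one-line form is 5 3 1 6 2 7 4 8.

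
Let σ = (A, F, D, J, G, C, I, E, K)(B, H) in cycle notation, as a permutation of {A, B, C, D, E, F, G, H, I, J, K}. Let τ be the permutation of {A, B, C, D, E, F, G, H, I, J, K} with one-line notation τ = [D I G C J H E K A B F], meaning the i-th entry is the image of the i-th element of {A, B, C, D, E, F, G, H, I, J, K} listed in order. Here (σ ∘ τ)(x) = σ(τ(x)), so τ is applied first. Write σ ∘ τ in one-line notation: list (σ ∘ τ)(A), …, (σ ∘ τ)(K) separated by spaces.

J E C I G B K A F H D

(σ ∘ τ)(x) = σ(τ(x)). Computing each image: σ(τ(A)) = σ(D) = J, σ(τ(B)) = σ(I) = E, σ(τ(C)) = σ(G) = C, σ(τ(D)) = σ(C) = I, σ(τ(E)) = σ(J) = G, σ(τ(F)) = σ(H) = B, σ(τ(G)) = σ(E) = K, σ(τ(H)) = σ(K) = A, σ(τ(I)) = σ(A) = F, σ(τ(J)) = σ(B) = H, σ(τ(K)) = σ(F) = D.
Hence σ ∘ τ = [J E C I G B K A F H D].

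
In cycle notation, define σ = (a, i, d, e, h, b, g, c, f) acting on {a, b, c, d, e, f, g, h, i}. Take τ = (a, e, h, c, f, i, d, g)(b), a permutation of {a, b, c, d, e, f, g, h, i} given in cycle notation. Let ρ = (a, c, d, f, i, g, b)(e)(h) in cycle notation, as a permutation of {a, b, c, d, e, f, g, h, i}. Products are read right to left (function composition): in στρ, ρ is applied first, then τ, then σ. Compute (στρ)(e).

Apply the permutations in order: ρ(e) = e, then τ(e) = h, then σ(h) = b. So (στρ)(e) = b.

b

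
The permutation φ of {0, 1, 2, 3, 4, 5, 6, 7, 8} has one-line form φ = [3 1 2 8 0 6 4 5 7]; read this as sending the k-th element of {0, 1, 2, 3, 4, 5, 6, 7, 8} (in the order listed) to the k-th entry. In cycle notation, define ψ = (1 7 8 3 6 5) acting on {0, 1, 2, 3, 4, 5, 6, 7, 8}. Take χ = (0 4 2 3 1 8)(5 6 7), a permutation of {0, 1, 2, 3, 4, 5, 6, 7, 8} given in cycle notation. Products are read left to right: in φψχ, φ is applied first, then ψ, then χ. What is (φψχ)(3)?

(φψχ)(3) = χ(ψ(φ(3))). φ(3) = 8, then ψ(8) = 3, then χ(3) = 1, so the result is 1.

1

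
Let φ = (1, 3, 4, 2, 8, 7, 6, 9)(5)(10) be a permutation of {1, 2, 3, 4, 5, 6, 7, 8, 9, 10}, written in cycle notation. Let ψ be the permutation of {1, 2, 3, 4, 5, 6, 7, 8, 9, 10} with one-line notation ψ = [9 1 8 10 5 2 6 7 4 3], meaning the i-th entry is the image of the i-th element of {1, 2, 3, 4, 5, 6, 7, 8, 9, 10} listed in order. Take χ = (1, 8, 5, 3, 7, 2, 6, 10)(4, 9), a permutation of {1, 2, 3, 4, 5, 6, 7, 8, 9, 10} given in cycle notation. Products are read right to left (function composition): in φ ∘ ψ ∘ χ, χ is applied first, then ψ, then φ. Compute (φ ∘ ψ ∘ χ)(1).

Apply the permutations in order: χ(1) = 8, then ψ(8) = 7, then φ(7) = 6. So (φ ∘ ψ ∘ χ)(1) = 6.

6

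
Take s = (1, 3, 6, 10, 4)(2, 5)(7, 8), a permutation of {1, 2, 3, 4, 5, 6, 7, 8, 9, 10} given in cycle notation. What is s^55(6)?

6 lies in the 5-cycle (1, 3, 6, 10, 4).
Powers repeat with period 5 on this cycle, and 55 mod 5 = 0, so s^55(6) = s^0(6).
So s^55(6) = 6.

6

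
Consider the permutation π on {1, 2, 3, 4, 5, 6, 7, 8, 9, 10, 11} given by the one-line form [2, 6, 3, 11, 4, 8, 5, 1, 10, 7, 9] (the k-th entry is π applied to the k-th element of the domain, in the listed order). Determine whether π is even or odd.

In disjoint-cycle form the cycle lengths are 6, 4, 1.
A cycle of length ℓ contributes ℓ−1 transpositions, so π is a product of 5 + 3 = 8 transpositions — even.

even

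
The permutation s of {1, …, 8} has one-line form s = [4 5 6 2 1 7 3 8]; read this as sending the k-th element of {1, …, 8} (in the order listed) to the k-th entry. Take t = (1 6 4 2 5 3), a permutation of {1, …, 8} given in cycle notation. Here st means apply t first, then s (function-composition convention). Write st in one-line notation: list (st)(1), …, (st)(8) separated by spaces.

For each element, apply t then s: 1 → 6 → 7; 2 → 5 → 1; 3 → 1 → 4; 4 → 2 → 5; 5 → 3 → 6; 6 → 4 → 2; 7 → 7 → 3; 8 → 8 → 8.
Collecting the images, st = [7 1 4 5 6 2 3 8].

7 1 4 5 6 2 3 8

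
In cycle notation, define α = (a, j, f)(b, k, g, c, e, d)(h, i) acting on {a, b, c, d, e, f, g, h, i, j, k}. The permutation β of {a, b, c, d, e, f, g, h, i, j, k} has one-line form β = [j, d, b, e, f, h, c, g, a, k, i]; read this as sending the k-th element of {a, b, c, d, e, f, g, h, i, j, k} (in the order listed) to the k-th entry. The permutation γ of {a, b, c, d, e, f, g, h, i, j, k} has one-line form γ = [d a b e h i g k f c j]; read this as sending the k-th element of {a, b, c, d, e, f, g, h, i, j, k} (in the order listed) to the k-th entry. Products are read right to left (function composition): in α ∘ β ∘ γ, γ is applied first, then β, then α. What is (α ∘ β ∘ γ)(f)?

Chase f: γ(f) = i; β(i) = a; α(a) = j. Hence (α ∘ β ∘ γ)(f) = j.

j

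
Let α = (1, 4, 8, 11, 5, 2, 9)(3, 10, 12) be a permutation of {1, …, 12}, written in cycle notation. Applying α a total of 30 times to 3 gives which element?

3 lies in the 3-cycle (3, 10, 12).
Powers repeat with period 3 on this cycle, and 30 mod 3 = 0, so α^30(3) = α^0(3).
So α^30(3) = 3.

3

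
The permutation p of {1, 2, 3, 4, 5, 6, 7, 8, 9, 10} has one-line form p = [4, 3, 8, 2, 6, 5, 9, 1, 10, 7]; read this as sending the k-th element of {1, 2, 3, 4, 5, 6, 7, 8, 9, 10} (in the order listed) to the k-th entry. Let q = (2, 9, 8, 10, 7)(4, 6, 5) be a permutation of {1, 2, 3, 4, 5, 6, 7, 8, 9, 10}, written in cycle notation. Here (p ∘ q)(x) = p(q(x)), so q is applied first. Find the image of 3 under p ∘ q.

8

(p ∘ q)(3) = p(q(3)). q(3) = 3, then p(3) = 8. So (p ∘ q)(3) = 8.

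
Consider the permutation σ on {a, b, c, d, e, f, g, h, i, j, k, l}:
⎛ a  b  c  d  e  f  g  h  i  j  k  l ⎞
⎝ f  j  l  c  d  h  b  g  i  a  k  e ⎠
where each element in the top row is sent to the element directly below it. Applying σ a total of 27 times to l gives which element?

Tracing l → e → … returns to l after 4 steps, so l lies in a 4-cycle (c, l, e, d).
Powers repeat with period 4 on this cycle, and 27 mod 4 = 3, so σ^27(l) = σ^3(l).
Advancing 3 steps from l: l → e → d → c.

c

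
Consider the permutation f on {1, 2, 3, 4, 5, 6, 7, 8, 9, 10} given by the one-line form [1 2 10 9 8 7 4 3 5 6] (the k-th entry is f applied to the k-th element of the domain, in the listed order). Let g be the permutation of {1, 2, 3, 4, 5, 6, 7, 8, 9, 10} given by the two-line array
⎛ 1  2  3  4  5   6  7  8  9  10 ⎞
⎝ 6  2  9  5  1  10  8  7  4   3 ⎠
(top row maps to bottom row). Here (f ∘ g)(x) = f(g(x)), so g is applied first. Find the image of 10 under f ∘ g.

g(10) = 3, then f(3) = 10; composing gives (f ∘ g)(10) = 10.

10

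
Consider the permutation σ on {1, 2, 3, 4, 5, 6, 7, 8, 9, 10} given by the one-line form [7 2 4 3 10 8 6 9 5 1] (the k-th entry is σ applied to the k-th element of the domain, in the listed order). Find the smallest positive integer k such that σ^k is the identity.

14

The disjoint-cycle form of σ has cycle lengths 7, 2, 1.
The order is lcm(7, 2) = 14.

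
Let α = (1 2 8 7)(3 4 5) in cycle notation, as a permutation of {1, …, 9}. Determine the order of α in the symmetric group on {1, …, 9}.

12

The cycle type of α is (4, 3, 1, 1).
The order of α is the least common multiple of its cycle lengths: lcm(4, 3) = 12.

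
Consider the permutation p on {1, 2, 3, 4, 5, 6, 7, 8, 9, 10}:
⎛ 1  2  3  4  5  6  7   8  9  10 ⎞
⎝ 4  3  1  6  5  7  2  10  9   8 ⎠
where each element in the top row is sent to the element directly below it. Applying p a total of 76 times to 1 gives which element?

Tracing 1 → 4 → … returns to 1 after 6 steps, so 1 lies in a 6-cycle (1, 4, 6, 7, 2, 3).
On a 6-cycle, p^6 is the identity, so p^76 = p^4 there (76 ≡ 4 mod 6).
Stepping 4 places around the cycle: 1 → 4 → 6 → 7 → 2.

2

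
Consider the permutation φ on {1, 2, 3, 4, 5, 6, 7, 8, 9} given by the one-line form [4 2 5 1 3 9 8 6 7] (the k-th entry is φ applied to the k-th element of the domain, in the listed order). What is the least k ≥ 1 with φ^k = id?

4

The disjoint-cycle form of φ has cycle lengths 4, 2, 2, 1.
The order is lcm(4, 2, 2) = 4.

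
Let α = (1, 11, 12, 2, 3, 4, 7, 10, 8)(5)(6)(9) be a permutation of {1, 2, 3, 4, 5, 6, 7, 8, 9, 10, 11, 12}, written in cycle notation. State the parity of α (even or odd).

even

The cycle lengths are 9, 1, 1, 1.
A cycle of length ℓ contributes ℓ−1 transpositions, so α is a product of 8 transpositions — even.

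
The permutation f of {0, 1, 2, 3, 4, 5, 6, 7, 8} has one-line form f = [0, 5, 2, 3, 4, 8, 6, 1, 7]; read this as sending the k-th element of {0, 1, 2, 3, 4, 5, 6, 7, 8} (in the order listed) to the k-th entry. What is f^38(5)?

7

Tracing 5 → 8 → … returns to 5 after 4 steps, so 5 lies in a 4-cycle (1 5 8 7).
On a 4-cycle, f^4 is the identity, so f^38 = f^2 there (38 ≡ 2 mod 4).
Stepping 2 places around the cycle: 5 → 8 → 7.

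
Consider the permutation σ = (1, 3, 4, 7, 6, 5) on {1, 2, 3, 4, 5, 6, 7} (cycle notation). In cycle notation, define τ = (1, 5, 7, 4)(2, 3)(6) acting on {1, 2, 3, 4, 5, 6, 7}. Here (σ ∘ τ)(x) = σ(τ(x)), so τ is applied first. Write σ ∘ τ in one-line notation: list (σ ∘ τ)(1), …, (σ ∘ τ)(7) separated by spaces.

1 4 2 3 6 5 7

Chase each element through τ then σ: 1 → 5 → 1; 2 → 3 → 4; 3 → 2 → 2; 4 → 1 → 3; 5 → 7 → 6; 6 → 6 → 5; 7 → 4 → 7.
Collecting the images, σ ∘ τ = [1 4 2 3 6 5 7].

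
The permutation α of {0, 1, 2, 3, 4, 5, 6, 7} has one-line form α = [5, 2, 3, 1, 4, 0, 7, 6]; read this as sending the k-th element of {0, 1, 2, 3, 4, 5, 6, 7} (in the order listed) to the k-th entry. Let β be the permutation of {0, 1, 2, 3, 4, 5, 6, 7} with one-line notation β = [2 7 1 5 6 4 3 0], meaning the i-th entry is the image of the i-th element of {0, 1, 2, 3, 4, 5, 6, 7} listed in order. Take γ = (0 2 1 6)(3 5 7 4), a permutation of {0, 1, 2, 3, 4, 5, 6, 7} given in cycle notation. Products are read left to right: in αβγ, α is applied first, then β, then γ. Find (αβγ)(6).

Chase 6: α(6) = 7; β(7) = 0; γ(0) = 2. Hence (αβγ)(6) = 2.

2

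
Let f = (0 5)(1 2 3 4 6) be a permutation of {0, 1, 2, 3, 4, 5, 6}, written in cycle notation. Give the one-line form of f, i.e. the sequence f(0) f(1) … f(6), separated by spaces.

Reading each image from the cycles: 0↦5, 1↦2, 2↦3, 3↦4, 4↦6, 5↦0, 6↦1.
So the one-line form is 5 2 3 4 6 0 1.

5 2 3 4 6 0 1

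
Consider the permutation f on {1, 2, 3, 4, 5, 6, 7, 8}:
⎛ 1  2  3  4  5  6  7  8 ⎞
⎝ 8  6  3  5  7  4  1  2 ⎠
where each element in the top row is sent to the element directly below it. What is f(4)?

The entry below 4 in the array is 5, so f(4) = 5.

5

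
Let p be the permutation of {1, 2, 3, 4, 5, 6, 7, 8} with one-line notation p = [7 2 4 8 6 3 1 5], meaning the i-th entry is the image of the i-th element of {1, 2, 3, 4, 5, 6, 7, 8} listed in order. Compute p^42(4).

Tracing 4 → 8 → … returns to 4 after 5 steps, so 4 lies in a 5-cycle (3, 4, 8, 5, 6).
Powers repeat with period 5 on this cycle, and 42 mod 5 = 2, so p^42(4) = p^2(4).
Advancing 2 steps from 4: 4 → 8 → 5.

5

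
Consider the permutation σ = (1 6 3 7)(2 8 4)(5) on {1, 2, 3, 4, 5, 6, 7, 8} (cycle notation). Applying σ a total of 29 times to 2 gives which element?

4

2 lies in the 3-cycle (2 8 4).
Since the cycle has length 3, σ^29 acts on it the same as σ^2 (29 mod 3 = 2).
Advancing 2 steps from 2: 2 → 8 → 4.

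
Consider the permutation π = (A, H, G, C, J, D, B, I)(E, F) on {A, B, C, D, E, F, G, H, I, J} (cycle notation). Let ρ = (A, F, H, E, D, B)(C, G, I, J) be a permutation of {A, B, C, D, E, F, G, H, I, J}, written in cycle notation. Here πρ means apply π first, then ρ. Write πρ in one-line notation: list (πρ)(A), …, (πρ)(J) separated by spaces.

(πρ)(x) = ρ(π(x)). Computing each image: ρ(π(A)) = ρ(H) = E, ρ(π(B)) = ρ(I) = J, ρ(π(C)) = ρ(J) = C, ρ(π(D)) = ρ(B) = A, ρ(π(E)) = ρ(F) = H, ρ(π(F)) = ρ(E) = D, ρ(π(G)) = ρ(C) = G, ρ(π(H)) = ρ(G) = I, ρ(π(I)) = ρ(A) = F, ρ(π(J)) = ρ(D) = B.
Hence πρ = [E J C A H D G I F B].

E J C A H D G I F B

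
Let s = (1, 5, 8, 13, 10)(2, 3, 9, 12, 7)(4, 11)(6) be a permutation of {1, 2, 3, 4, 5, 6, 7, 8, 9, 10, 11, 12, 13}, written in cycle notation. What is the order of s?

10

The disjoint cycles have lengths 5, 5, 2, 1.
The order is lcm(5, 5, 2) = 10.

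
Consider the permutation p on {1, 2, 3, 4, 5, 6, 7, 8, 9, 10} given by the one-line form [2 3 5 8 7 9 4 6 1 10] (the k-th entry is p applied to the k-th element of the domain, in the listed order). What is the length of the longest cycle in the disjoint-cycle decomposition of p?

9

Decomposing into disjoint cycles gives (1, 2, 3, 5, 7, 4, 8, 6, 9); the longest has length 9.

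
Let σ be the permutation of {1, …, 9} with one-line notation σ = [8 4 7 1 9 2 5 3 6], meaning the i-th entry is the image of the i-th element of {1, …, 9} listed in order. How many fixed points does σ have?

No element satisfies σ(x) = x, so there are 0 fixed points.

0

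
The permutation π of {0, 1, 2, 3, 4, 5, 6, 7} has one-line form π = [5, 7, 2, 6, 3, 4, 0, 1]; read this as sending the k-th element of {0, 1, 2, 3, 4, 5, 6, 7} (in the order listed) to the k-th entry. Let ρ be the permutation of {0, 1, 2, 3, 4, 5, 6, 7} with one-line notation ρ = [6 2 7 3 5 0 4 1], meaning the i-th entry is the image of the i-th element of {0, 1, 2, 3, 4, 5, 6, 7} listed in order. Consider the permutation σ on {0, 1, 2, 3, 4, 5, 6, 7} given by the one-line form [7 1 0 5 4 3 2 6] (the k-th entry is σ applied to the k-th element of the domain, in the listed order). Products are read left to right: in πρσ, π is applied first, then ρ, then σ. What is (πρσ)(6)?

(πρσ)(6) = σ(ρ(π(6))). π(6) = 0, then ρ(0) = 6, then σ(6) = 2, so the result is 2.

2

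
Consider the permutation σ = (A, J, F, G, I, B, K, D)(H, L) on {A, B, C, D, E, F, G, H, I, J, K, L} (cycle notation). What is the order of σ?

The disjoint cycles have lengths 8, 2, 1, 1.
Since disjoint cycles commute, ord(σ) = lcm(8, 2) = 8.

8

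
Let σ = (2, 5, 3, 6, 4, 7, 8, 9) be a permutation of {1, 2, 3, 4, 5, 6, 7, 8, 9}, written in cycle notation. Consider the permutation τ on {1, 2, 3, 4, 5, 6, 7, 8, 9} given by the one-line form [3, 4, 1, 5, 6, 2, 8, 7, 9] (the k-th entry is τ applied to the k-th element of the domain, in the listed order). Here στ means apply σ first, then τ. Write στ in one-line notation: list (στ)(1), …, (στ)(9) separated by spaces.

3 6 2 8 1 5 7 9 4

Chase each element through σ then τ: 1 → 1 → 3; 2 → 5 → 6; 3 → 6 → 2; 4 → 7 → 8; 5 → 3 → 1; 6 → 4 → 5; 7 → 8 → 7; 8 → 9 → 9; 9 → 2 → 4.
Collecting the images, στ = [3 6 2 8 1 5 7 9 4].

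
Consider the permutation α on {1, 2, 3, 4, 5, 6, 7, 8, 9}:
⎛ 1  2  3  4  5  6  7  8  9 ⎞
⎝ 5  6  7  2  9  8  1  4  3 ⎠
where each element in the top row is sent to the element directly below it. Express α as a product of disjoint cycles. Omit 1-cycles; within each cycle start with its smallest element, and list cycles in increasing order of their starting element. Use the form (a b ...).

From 1: 1 → 5 → 9 → 3 → 7 → 1, closing the cycle (1 5 9 3 7).
Repeating from the next unused element and collecting all non-trivial cycles gives (1 5 9 3 7)(2 6 8 4).

(1 5 9 3 7)(2 6 8 4)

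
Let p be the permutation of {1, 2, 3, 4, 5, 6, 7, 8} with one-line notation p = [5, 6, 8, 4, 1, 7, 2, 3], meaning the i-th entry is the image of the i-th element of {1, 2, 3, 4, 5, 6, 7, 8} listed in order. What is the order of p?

6

Decomposing into disjoint cycles gives cycle lengths 3, 2, 2, 1.
The order of p is the least common multiple of its cycle lengths: lcm(3, 2, 2) = 6.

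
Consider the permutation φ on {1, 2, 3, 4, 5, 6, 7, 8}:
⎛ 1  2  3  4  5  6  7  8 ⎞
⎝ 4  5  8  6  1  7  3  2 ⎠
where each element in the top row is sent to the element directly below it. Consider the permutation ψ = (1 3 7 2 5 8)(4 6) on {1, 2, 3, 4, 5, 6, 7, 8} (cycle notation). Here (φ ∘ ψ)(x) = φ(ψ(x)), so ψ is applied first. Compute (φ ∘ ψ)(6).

(φ ∘ ψ)(6) = φ(ψ(6)). ψ(6) = 4, then φ(4) = 6. So (φ ∘ ψ)(6) = 6.

6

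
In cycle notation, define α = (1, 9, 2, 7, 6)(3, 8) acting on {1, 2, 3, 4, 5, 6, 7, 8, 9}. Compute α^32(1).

1 lies in the 5-cycle (1, 9, 2, 7, 6).
On a 5-cycle, α^5 is the identity, so α^32 = α^2 there (32 ≡ 2 mod 5).
Advancing 2 steps from 1: 1 → 9 → 2.

2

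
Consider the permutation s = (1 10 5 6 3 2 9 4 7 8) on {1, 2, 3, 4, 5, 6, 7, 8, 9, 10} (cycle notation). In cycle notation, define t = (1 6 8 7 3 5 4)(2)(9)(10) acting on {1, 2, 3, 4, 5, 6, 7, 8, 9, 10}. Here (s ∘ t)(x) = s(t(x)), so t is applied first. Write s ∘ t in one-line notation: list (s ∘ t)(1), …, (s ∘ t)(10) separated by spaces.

3 9 6 10 7 1 2 8 4 5

For each element, apply t then s: 1 → 6 → 3; 2 → 2 → 9; 3 → 5 → 6; 4 → 1 → 10; 5 → 4 → 7; 6 → 8 → 1; 7 → 3 → 2; 8 → 7 → 8; 9 → 9 → 4; 10 → 10 → 5.
Collecting the images, s ∘ t = [3 9 6 10 7 1 2 8 4 5].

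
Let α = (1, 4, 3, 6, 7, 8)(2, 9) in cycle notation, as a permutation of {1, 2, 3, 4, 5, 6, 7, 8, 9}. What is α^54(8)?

8

8 lies in the 6-cycle (1, 4, 3, 6, 7, 8).
Powers repeat with period 6 on this cycle, and 54 mod 6 = 0, so α^54(8) = α^0(8).
So α^54(8) = 8.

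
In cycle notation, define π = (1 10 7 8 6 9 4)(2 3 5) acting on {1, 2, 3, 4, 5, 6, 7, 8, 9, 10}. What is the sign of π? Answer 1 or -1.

1

The cycle lengths are 7, 3.
A cycle is odd iff its length is even; π has 0 even-length cycles, so sgn(π) = (−1)^0 and π is even.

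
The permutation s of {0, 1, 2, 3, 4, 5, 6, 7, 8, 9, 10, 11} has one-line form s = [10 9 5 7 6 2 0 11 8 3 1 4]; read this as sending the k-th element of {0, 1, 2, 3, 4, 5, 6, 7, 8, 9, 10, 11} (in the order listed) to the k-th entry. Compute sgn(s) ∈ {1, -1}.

In disjoint-cycle form the cycle lengths are 9, 2, 1.
A cycle is odd iff its length is even; s has 1 even-length cycle, so sgn(s) = (−1)^1 and s is odd.

-1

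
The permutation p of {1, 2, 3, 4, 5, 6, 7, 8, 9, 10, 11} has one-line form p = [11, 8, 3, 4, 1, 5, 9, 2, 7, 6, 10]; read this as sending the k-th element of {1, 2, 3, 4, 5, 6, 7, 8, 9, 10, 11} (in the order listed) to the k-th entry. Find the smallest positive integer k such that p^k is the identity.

Decomposing into disjoint cycles gives cycle lengths 5, 2, 2, 1, 1.
Since disjoint cycles commute, ord(p) = lcm(5, 2, 2) = 10.

10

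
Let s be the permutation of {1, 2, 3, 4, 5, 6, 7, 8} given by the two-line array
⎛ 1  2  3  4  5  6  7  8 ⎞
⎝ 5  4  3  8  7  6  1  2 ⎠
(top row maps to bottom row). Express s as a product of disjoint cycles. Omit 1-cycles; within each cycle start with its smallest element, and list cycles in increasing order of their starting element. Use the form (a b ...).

(1 5 7)(2 4 8)

Start at 1 and follow images: 1 → 5 → 7 → 1, giving the cycle (1 5 7).
Continuing from each remaining unvisited element yields (1 5 7)(2 4 8).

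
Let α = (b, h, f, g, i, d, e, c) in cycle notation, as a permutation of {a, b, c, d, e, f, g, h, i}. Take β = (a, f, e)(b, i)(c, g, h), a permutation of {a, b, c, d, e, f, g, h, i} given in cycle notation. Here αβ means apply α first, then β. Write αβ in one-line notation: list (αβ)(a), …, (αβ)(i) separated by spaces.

f c i a g h b e d

(αβ)(x) = β(α(x)). Computing each image: β(α(a)) = β(a) = f, β(α(b)) = β(h) = c, β(α(c)) = β(b) = i, β(α(d)) = β(e) = a, β(α(e)) = β(c) = g, β(α(f)) = β(g) = h, β(α(g)) = β(i) = b, β(α(h)) = β(f) = e, β(α(i)) = β(d) = d.
Hence αβ = [f c i a g h b e d].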